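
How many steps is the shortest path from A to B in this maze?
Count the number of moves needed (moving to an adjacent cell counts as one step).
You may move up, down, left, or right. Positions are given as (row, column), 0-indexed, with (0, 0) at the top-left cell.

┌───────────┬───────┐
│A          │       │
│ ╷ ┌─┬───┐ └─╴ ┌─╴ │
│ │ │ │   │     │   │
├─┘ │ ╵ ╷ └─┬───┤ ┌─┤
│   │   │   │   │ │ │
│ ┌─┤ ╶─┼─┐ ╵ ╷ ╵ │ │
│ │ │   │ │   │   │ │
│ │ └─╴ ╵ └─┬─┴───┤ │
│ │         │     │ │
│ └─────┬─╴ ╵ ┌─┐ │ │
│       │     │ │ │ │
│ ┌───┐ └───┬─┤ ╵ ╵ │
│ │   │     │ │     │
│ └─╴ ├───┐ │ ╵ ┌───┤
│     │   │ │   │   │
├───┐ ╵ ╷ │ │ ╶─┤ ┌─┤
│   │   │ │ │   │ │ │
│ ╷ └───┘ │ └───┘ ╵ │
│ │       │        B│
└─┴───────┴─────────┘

Using BFS to find shortest path:
Start: (0, 0), End: (9, 9)
Path found:
(0,0) → (0,1) → (1,1) → (2,1) → (2,0) → (3,0) → (4,0) → (5,0) → (5,1) → (5,2) → (5,3) → (6,3) → (6,4) → (6,5) → (7,5) → (8,5) → (9,5) → (9,6) → (9,7) → (9,8) → (9,9)
Number of steps: 20

Solution:

┌───────────┬───────┐
│A ↓        │       │
│ ╷ ┌─┬───┐ └─╴ ┌─╴ │
│ │↓│ │   │     │   │
├─┘ │ ╵ ╷ └─┬───┤ ┌─┤
│↓ ↲│   │   │   │ │ │
│ ┌─┤ ╶─┼─┐ ╵ ╷ ╵ │ │
│↓│ │   │ │   │   │ │
│ │ └─╴ ╵ └─┬─┴───┤ │
│↓│         │     │ │
│ └─────┬─╴ ╵ ┌─┐ │ │
│↳ → → ↓│     │ │ │ │
│ ┌───┐ └───┬─┤ ╵ ╵ │
│ │   │↳ → ↓│ │     │
│ └─╴ ├───┐ │ ╵ ┌───┤
│     │   │↓│   │   │
├───┐ ╵ ╷ │ │ ╶─┤ ┌─┤
│   │   │ │↓│   │ │ │
│ ╷ └───┘ │ └───┘ ╵ │
│ │       │↳ → → → B│
└─┴───────┴─────────┘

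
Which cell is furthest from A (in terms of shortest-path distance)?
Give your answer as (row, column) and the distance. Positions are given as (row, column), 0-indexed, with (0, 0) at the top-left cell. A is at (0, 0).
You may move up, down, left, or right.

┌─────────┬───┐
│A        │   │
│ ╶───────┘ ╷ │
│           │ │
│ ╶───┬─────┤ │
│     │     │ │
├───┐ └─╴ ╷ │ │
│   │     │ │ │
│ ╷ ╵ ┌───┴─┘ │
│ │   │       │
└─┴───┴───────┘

Computing BFS distances from A to all cells:
Furthest cell: (4, 3)
Distance: 15 steps

Path from A to the furthest cell:

┌─────────┬───┐
│A        │↱ ↓│
│ ╶───────┘ ╷ │
│↳ → → → → ↑│↓│
│ ╶───┬─────┤ │
│     │     │↓│
├───┐ └─╴ ╷ │ │
│   │     │ │↓│
│ ╷ ╵ ┌───┴─┘ │
│ │   │B ← ← ↲│
└─┴───┴───────┘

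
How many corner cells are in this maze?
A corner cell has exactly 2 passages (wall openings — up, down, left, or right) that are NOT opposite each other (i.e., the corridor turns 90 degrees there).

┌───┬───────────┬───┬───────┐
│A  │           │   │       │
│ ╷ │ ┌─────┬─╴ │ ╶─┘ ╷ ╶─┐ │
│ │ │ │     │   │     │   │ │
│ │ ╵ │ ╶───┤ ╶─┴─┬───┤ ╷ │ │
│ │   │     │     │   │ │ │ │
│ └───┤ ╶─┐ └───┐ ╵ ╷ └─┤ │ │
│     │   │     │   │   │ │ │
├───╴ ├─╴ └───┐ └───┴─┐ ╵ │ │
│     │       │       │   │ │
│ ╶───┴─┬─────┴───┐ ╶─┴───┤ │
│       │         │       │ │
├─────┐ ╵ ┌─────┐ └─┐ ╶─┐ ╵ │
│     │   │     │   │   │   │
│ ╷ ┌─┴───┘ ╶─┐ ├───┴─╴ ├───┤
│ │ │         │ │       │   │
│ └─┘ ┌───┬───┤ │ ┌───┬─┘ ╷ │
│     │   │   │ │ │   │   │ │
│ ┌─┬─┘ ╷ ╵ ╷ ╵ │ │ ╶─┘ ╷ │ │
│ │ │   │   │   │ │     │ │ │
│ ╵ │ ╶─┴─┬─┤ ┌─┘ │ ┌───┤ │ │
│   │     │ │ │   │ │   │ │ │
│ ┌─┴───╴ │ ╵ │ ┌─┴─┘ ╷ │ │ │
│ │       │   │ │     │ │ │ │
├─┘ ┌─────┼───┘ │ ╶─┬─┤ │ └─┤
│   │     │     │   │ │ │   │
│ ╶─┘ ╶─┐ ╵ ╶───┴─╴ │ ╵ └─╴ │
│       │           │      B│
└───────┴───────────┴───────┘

Counting corner cells (2 non-opposite passages):
Total corners: 97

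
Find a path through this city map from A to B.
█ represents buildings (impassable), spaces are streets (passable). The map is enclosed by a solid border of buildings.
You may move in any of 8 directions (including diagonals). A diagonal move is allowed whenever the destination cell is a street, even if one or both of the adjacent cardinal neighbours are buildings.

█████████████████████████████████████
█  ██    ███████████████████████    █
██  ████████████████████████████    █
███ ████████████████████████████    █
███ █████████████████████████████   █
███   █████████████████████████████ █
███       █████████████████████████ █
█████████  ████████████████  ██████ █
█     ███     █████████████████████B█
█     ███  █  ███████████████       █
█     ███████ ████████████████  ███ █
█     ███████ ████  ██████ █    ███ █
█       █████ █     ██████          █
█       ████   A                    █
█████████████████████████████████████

Finding the shortest path from A to B:
Movement: 8-directional
Path length: 20 steps
Directions: right → right → right → right → right → right → right → right → right → right → right → right → right → up-right → up-right → up-right → up-right → right → right → up-right

Solution:

█████████████████████████████████████
█  ██    ███████████████████████    █
██  ████████████████████████████    █
███ ████████████████████████████    █
███ █████████████████████████████   █
███   █████████████████████████████ █
███       █████████████████████████ █
█████████  ████████████████  ██████ █
█     ███     █████████████████████B█
█     ███  █  ███████████████   →→↗ █
█     ███████ ████████████████ ↗███ █
█     ███████ ████  ██████ █  ↗ ███ █
█       █████ █     ██████   ↗      █
█       ████   A→→→→→→→→→→→→↗       █
█████████████████████████████████████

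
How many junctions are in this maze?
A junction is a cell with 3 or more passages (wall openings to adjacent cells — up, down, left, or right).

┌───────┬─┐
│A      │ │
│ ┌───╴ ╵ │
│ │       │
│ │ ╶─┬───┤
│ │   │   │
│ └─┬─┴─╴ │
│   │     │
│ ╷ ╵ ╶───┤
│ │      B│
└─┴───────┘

Checking each cell for number of passages:

Junctions found (3+ passages):
  (1, 3): 3 passages
  (3, 0): 3 passages
  (4, 2): 3 passages
Total junctions: 3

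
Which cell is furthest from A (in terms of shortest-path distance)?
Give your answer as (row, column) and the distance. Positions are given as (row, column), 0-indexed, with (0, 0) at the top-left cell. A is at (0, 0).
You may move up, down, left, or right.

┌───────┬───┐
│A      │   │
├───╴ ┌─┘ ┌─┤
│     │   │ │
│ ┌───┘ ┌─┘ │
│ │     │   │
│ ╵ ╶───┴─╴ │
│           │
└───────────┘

Computing BFS distances from A to all cells:
Furthest cell: (0, 5)
Distance: 15 steps

Path from A to the furthest cell:

┌───────┬───┐
│A → ↓  │↱ B│
├───╴ ┌─┘ ┌─┤
│↓ ← ↲│↱ ↑│ │
│ ┌───┘ ┌─┘ │
│↓│↱ → ↑│   │
│ ╵ ╶───┴─╴ │
│↳ ↑        │
└───────────┘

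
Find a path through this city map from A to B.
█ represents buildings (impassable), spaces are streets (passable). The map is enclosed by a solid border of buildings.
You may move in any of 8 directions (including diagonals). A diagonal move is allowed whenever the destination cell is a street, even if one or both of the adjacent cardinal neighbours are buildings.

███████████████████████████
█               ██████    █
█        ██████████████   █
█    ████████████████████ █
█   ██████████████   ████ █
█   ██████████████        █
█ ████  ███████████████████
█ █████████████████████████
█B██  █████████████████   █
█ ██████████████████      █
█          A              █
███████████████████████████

Finding the shortest path from A to B:
Movement: 8-directional
Path length: 11 steps
Directions: left → left → left → left → left → left → left → left → left → up-left → up

Solution:

███████████████████████████
█               ██████    █
█        ██████████████   █
█    ████████████████████ █
█   ██████████████   ████ █
█   ██████████████        █
█ ████  ███████████████████
█ █████████████████████████
█B██  █████████████████   █
█↑██████████████████      █
█ ↖←←←←←←←←A              █
███████████████████████████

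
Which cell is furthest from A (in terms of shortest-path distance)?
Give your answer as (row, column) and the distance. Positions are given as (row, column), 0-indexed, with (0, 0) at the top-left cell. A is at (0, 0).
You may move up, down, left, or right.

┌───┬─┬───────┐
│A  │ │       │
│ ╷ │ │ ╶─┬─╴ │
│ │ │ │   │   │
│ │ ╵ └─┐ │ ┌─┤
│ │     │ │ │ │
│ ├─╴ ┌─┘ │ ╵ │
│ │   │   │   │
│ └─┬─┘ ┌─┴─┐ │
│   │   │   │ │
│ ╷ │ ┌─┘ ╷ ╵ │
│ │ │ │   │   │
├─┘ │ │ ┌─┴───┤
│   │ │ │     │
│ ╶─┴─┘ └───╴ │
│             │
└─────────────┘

Computing BFS distances from A to all cells:
Furthest cell: (6, 2)
Distance: 38 steps

Path from A to the furthest cell:

┌───┬─┬───────┐
│A  │ │↓ ← ← ↰│
│ ╷ │ │ ╶─┬─╴ │
│↓│ │ │↳ ↓│↱ ↑│
│ │ ╵ └─┐ │ ┌─┤
│↓│     │↓│↑│ │
│ ├─╴ ┌─┘ │ ╵ │
│↓│   │↓ ↲│↑ ↰│
│ └─┬─┘ ┌─┴─┐ │
│↳ ↓│↓ ↲│↱ ↓│↑│
│ ╷ │ ┌─┘ ╷ ╵ │
│ │↓│↓│↱ ↑│↳ ↑│
├─┘ │ │ ┌─┴───┤
│↓ ↲│B│↑│     │
│ ╶─┴─┘ └───╴ │
│↳ → → ↑      │
└─────────────┘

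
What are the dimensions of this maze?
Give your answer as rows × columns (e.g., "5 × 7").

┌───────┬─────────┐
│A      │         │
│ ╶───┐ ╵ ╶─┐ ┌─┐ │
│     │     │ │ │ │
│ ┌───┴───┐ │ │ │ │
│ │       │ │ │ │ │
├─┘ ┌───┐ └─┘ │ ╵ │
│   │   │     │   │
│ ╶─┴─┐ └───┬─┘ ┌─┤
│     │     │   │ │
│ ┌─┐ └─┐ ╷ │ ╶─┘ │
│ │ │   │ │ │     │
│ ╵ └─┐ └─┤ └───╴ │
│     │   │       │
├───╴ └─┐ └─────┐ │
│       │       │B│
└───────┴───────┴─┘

Counting the maze dimensions:
Rows (vertical): 8
Columns (horizontal): 9
Dimensions: 8 × 9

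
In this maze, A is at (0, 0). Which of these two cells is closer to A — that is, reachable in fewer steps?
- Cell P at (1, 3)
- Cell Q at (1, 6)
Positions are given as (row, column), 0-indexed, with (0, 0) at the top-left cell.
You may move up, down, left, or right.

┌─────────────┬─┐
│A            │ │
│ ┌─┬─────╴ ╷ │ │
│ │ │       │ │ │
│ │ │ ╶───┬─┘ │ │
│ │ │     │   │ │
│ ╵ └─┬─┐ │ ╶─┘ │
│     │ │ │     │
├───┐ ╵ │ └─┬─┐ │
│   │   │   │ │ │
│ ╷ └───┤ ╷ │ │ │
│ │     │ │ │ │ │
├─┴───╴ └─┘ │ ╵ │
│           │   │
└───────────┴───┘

Shortest path A → P at (1, 3): 8 steps
Shortest path A → Q at (1, 6): 7 steps

Q is closer (7 steps vs 8 steps).

Path to P:

┌─────────────┬─┐
│A → → → → ↓  │ │
│ ┌─┬─────╴ ╷ │ │
│ │ │  P ← ↲│ │ │
│ │ │ ╶───┬─┘ │ │
│ │ │     │   │ │
│ ╵ └─┬─┐ │ ╶─┘ │
│     │ │ │     │
├───┐ ╵ │ └─┬─┐ │
│   │   │   │ │ │
│ ╷ └───┤ ╷ │ │ │
│ │     │ │ │ │ │
├─┴───╴ └─┘ │ ╵ │
│           │   │
└───────────┴───┘

Path to Q:

┌─────────────┬─┐
│A → → → → → ↓│ │
│ ┌─┬─────╴ ╷ │ │
│ │ │       │Q│ │
│ │ │ ╶───┬─┘ │ │
│ │ │     │   │ │
│ ╵ └─┬─┐ │ ╶─┘ │
│     │ │ │     │
├───┐ ╵ │ └─┬─┐ │
│   │   │   │ │ │
│ ╷ └───┤ ╷ │ │ │
│ │     │ │ │ │ │
├─┴───╴ └─┘ │ ╵ │
│           │   │
└───────────┴───┘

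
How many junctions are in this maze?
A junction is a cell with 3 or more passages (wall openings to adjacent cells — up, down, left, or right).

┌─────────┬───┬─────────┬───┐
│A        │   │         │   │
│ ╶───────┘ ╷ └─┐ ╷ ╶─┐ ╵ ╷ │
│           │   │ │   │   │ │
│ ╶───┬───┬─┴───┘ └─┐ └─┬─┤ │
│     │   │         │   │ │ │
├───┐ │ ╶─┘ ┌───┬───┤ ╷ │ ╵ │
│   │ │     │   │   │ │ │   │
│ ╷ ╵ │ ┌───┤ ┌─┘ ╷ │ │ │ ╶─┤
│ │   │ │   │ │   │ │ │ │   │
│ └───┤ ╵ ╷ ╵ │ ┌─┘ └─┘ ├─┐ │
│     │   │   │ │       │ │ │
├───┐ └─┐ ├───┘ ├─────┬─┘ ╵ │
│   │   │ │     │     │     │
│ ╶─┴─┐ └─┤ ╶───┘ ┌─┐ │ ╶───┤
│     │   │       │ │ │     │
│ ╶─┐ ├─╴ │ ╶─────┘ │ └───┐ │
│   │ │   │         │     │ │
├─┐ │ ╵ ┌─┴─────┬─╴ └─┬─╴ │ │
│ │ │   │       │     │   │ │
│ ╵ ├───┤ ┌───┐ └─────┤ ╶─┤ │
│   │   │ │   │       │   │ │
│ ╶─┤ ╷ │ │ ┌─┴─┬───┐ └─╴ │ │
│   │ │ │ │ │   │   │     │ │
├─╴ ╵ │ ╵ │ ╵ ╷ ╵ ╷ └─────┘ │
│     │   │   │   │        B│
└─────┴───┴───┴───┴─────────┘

Checking each cell for number of passages:

Junctions found (3+ passages):
  (0, 8): 3 passages
  (0, 9): 3 passages
  (1, 0): 3 passages
  (2, 8): 3 passages
  (2, 10): 3 passages
  (3, 3): 3 passages
  (3, 12): 3 passages
  (5, 4): 3 passages
  (5, 9): 3 passages
  (6, 12): 3 passages
  (7, 0): 3 passages
  (7, 5): 3 passages
  (8, 9): 3 passages
  (9, 9): 3 passages
  (10, 0): 3 passages
  (12, 1): 3 passages
Total junctions: 16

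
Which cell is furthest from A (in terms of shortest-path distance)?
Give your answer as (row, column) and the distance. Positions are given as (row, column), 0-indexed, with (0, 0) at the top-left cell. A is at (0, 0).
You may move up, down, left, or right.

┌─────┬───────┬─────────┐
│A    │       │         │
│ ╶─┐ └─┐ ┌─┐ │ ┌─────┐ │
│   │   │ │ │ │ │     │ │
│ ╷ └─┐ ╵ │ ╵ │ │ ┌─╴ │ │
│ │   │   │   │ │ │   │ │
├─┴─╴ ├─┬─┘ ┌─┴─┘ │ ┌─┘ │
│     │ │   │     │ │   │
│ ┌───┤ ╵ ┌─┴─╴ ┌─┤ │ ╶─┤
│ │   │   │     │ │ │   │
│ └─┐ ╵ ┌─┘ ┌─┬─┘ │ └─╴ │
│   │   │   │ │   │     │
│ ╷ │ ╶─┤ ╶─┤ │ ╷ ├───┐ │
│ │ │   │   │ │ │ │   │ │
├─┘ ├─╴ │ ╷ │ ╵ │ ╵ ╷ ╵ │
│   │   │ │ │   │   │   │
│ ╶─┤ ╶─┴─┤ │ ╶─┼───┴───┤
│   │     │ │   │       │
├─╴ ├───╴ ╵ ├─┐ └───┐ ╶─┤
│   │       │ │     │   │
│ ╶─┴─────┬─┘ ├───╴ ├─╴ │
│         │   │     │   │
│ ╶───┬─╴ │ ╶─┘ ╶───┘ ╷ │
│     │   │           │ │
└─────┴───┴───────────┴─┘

Computing BFS distances from A to all cells:
Furthest cell: (8, 8)
Distance: 82 steps

Path from A to the furthest cell:

┌─────┬───────┬─────────┐
│A → ↓│  ↱ → ↓│         │
│ ╶─┐ └─┐ ┌─┐ │ ┌─────┐ │
│   │↳ ↓│↑│ │↓│ │↱ → ↓│ │
│ ╷ └─┐ ╵ │ ╵ │ │ ┌─╴ │ │
│ │   │↳ ↑│↓ ↲│ │↑│↓ ↲│ │
├─┴─╴ ├─┬─┘ ┌─┴─┘ │ ┌─┘ │
│     │ │↓ ↲│  ↱ ↑│↓│   │
│ ┌───┤ ╵ ┌─┴─╴ ┌─┤ │ ╶─┤
│ │   │↓ ↲│↱ → ↑│ │↓│   │
│ └─┐ ╵ ┌─┘ ┌─┬─┘ │ └─╴ │
│   │↓ ↲│↱ ↑│ │↓ ↰│↳ → ↓│
│ ╷ │ ╶─┤ ╶─┤ │ ╷ ├───┐ │
│ │ │↳ ↓│↑ ↰│ │↓│↑│↓ ↰│↓│
├─┘ ├─╴ │ ╷ │ ╵ │ ╵ ╷ ╵ │
│   │↓ ↲│ │↑│↓ ↲│↑ ↲│↑ ↲│
│ ╶─┤ ╶─┴─┤ │ ╶─┼───┴───┤
│   │↳ → ↓│↑│↳ ↓│B ← ↰  │
├─╴ ├───╴ ╵ ├─┐ └───┐ ╶─┤
│   │    ↳ ↑│ │↳ → ↓│↑ ↰│
│ ╶─┴─────┬─┘ ├───╴ ├─╴ │
│         │   │↓ ← ↲│↱ ↑│
│ ╶───┬─╴ │ ╶─┘ ╶───┘ ╷ │
│     │   │    ↳ → → ↑│ │
└─────┴───┴───────────┴─┘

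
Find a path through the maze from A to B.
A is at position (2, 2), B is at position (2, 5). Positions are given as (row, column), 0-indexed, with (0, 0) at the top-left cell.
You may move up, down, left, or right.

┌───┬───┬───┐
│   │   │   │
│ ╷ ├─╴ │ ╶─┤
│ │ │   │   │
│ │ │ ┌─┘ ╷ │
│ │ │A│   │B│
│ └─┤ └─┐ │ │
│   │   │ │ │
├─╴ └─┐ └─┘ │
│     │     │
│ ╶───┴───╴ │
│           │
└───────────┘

Finding the shortest path from (2, 2) to (2, 5):
Path length: 7 steps
Directions: down → right → down → right → right → up → up

Solution:

┌───┬───┬───┐
│   │   │   │
│ ╷ ├─╴ │ ╶─┤
│ │ │   │   │
│ │ │ ┌─┘ ╷ │
│ │ │A│   │B│
│ └─┤ └─┐ │ │
│   │↳ ↓│ │↑│
├─╴ └─┐ └─┘ │
│     │↳ → ↑│
│ ╶───┴───╴ │
│           │
└───────────┘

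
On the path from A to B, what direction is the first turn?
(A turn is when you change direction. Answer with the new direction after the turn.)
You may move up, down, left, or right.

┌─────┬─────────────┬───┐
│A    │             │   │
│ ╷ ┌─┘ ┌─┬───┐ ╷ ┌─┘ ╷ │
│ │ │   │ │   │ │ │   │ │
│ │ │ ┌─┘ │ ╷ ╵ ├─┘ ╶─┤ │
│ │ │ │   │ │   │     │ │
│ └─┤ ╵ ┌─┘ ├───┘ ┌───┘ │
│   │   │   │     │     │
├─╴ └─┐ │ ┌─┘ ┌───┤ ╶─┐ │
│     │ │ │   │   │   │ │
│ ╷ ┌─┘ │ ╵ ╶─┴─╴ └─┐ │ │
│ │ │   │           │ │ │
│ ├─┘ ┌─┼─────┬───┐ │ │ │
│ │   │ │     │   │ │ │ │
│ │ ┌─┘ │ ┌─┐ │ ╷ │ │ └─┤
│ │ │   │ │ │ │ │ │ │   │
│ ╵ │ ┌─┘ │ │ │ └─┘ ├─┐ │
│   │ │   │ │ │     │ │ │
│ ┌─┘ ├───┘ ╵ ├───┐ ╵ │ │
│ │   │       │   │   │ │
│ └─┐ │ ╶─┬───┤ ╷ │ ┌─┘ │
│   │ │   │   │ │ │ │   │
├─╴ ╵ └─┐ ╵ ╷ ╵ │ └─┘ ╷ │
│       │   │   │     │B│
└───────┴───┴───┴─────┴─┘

Directions: down, down, down, right, down, left, down, down, down, down, right, up, up, right, up, right, up, up, left, up, up, right, up, right, right, right, right, down, down, left, up, left, down, down, left, down, down, right, up, right, up, right, right, up, right, up, right, up, right, down, down, down, left, left, down, right, down, down, down, right, down, down, down, down
First turn direction: right

Solution:

┌─────┬─────────────┬───┐
│A    │↱ → → → ↓    │↱ ↓│
│ ╷ ┌─┘ ┌─┬───┐ ╷ ┌─┘ ╷ │
│↓│ │↱ ↑│ │↓ ↰│↓│ │↱ ↑│↓│
│ │ │ ┌─┘ │ ╷ ╵ ├─┘ ╶─┤ │
│↓│ │↑│   │↓│↑ ↲│↱ ↑  │↓│
│ └─┤ ╵ ┌─┘ ├───┘ ┌───┘ │
│↳ ↓│↑ ↰│↓ ↲│↱ → ↑│↓ ← ↲│
├─╴ └─┐ │ ┌─┘ ┌───┤ ╶─┐ │
│↓ ↲  │↑│↓│↱ ↑│   │↳ ↓│ │
│ ╷ ┌─┘ │ ╵ ╶─┴─╴ └─┐ │ │
│↓│ │↱ ↑│↳ ↑        │↓│ │
│ ├─┘ ┌─┼─────┬───┐ │ │ │
│↓│↱ ↑│ │     │   │ │↓│ │
│ │ ┌─┘ │ ┌─┐ │ ╷ │ │ └─┤
│↓│↑│   │ │ │ │ │ │ │↳ ↓│
│ ╵ │ ┌─┘ │ │ │ └─┘ ├─┐ │
│↳ ↑│ │   │ │ │     │ │↓│
│ ┌─┘ ├───┘ ╵ ├───┐ ╵ │ │
│ │   │       │   │   │↓│
│ └─┐ │ ╶─┬───┤ ╷ │ ┌─┘ │
│   │ │   │   │ │ │ │  ↓│
├─╴ ╵ └─┐ ╵ ╷ ╵ │ └─┘ ╷ │
│       │   │   │     │B│
└───────┴───┴───┴─────┴─┘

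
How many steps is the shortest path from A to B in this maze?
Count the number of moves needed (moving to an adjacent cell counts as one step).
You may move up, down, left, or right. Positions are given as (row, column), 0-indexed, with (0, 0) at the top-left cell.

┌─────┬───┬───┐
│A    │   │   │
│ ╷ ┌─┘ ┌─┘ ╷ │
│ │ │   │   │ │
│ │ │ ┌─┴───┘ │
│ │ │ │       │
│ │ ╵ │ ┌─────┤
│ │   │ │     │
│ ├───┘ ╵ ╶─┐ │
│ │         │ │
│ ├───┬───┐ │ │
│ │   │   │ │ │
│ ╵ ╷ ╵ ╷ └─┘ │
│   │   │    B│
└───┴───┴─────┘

Using BFS to find shortest path:
Start: (0, 0), End: (6, 6)
Path found:
(0,0) → (1,0) → (2,0) → (3,0) → (4,0) → (5,0) → (6,0) → (6,1) → (5,1) → (5,2) → (6,2) → (6,3) → (5,3) → (5,4) → (6,4) → (6,5) → (6,6)
Number of steps: 16

Solution:

┌─────┬───┬───┐
│A    │   │   │
│ ╷ ┌─┘ ┌─┘ ╷ │
│↓│ │   │   │ │
│ │ │ ┌─┴───┘ │
│↓│ │ │       │
│ │ ╵ │ ┌─────┤
│↓│   │ │     │
│ ├───┘ ╵ ╶─┐ │
│↓│         │ │
│ ├───┬───┐ │ │
│↓│↱ ↓│↱ ↓│ │ │
│ ╵ ╷ ╵ ╷ └─┘ │
│↳ ↑│↳ ↑│↳ → B│
└───┴───┴─────┘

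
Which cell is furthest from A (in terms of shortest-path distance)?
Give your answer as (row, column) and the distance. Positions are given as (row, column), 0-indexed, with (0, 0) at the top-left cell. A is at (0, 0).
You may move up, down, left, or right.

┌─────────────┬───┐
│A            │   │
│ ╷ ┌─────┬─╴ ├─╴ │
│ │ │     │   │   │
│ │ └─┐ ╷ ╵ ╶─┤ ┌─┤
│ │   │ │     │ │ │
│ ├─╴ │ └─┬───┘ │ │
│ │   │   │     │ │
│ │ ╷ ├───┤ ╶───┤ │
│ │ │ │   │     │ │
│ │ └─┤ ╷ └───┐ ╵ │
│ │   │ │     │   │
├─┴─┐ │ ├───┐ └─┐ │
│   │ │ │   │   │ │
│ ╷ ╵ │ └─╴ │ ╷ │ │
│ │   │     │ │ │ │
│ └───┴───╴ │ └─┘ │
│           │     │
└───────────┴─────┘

Computing BFS distances from A to all cells:
Furthest cell: (0, 7)
Distance: 51 steps

Path from A to the furthest cell:

┌─────────────┬───┐
│A ↓          │B ↰│
│ ╷ ┌─────┬─╴ ├─╴ │
│ │↓│     │   │↱ ↑│
│ │ └─┐ ╷ ╵ ╶─┤ ┌─┤
│ │↳ ↓│ │     │↑│ │
│ ├─╴ │ └─┬───┘ │ │
│ │↓ ↲│   │↱ → ↑│ │
│ │ ╷ ├───┤ ╶───┤ │
│ │↓│ │↱ ↓│↑ ← ↰│ │
│ │ └─┤ ╷ └───┐ ╵ │
│ │↳ ↓│↑│↳ → ↓│↑ ↰│
├─┴─┐ │ ├───┐ └─┐ │
│↓ ↰│↓│↑│   │↓  │↑│
│ ╷ ╵ │ └─╴ │ ╷ │ │
│↓│↑ ↲│↑ ← ↰│↓│ │↑│
│ └───┴───╴ │ └─┘ │
│↳ → → → → ↑│↳ → ↑│
└───────────┴─────┘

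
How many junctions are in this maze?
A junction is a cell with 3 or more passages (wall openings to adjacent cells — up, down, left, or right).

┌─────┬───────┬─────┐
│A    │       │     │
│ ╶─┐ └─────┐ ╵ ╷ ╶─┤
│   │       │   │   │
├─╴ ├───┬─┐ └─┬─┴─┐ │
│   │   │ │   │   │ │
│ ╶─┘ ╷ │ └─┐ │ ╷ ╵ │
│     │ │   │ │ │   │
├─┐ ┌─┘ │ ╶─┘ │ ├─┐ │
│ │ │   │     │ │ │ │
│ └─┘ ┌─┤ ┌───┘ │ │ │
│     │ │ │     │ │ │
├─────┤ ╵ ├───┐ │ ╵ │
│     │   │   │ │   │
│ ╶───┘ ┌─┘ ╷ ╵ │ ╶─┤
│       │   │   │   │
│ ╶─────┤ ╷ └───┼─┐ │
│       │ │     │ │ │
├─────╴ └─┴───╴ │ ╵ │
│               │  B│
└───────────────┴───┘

Checking each cell for number of passages:

Junctions found (3+ passages):
  (0, 8): 3 passages
  (3, 1): 3 passages
  (3, 4): 3 passages
  (3, 9): 3 passages
  (4, 4): 3 passages
  (5, 7): 3 passages
  (6, 3): 3 passages
  (6, 8): 3 passages
  (7, 0): 3 passages
  (7, 5): 3 passages
  (9, 3): 3 passages
Total junctions: 11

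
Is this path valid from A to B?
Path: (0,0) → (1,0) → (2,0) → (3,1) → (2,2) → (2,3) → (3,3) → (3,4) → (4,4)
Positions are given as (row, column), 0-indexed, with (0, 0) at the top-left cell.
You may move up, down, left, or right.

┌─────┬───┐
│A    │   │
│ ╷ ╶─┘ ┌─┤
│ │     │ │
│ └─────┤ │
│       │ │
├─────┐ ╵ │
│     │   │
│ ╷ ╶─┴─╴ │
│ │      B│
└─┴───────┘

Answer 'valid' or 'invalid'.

Checking path validity:
Result: Invalid move at step 3: cannot move from (2, 0) to (3, 1).

invalid

Correct solution:

┌─────┬───┐
│A    │   │
│ ╷ ╶─┘ ┌─┤
│↓│     │ │
│ └─────┤ │
│↳ → → ↓│ │
├─────┐ ╵ │
│     │↳ ↓│
│ ╷ ╶─┴─╴ │
│ │      B│
└─┴───────┘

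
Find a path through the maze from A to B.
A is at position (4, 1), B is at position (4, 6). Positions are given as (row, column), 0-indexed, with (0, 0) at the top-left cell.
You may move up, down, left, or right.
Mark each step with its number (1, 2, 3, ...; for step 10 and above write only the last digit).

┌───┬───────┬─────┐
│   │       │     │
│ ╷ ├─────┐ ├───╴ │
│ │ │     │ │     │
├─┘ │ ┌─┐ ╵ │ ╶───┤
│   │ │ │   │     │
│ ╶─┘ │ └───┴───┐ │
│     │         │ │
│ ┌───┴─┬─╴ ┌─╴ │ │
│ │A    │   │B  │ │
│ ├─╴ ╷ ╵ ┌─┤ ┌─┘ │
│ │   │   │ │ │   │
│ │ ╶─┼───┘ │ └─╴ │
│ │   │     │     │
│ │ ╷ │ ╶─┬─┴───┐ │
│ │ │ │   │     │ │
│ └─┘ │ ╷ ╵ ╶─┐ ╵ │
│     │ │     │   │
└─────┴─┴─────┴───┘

Finding the shortest path from (4, 1) to (4, 6):
Path length: 11 steps
Directions: right → right → down → right → up → right → up → right → right → down → left

Solution:

┌───┬───────┬─────┐
│   │       │     │
│ ╷ ├─────┐ ├───╴ │
│ │ │     │ │     │
├─┘ │ ┌─┐ ╵ │ ╶───┤
│   │ │ │   │     │
│ ╶─┘ │ └───┴───┐ │
│     │    7 8 9│ │
│ ┌───┴─┬─╴ ┌─╴ │ │
│ │A 1 2│5 6│B 0│ │
│ ├─╴ ╷ ╵ ┌─┤ ┌─┘ │
│ │   │3 4│ │ │   │
│ │ ╶─┼───┘ │ └─╴ │
│ │   │     │     │
│ │ ╷ │ ╶─┬─┴───┐ │
│ │ │ │   │     │ │
│ └─┘ │ ╷ ╵ ╶─┐ ╵ │
│     │ │     │   │
└─────┴─┴─────┴───┘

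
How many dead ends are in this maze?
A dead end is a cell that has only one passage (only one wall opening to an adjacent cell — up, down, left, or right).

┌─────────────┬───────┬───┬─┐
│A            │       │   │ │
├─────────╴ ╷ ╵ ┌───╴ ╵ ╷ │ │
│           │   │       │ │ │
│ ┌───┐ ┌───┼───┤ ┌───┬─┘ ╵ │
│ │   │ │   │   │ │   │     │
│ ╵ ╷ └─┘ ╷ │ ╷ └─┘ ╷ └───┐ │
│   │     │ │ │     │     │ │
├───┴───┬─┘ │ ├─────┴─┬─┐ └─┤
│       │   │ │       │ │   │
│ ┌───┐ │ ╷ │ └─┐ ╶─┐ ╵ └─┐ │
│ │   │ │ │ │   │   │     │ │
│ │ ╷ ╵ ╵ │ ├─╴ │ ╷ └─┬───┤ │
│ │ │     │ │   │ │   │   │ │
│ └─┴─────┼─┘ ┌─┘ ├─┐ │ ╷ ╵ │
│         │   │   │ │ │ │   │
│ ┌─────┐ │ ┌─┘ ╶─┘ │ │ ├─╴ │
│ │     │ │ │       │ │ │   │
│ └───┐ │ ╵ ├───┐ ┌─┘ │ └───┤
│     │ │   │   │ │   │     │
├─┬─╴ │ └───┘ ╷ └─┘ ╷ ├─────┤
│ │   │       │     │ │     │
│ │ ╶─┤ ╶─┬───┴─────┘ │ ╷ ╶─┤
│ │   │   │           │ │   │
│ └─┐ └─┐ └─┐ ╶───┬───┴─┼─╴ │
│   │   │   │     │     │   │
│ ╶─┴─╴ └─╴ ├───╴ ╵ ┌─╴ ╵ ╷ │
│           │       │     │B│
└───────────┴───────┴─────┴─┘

Checking each cell for number of passages:

Dead ends found at positions:
  (0, 0)
  (0, 13)
  (2, 3)
  (2, 8)
  (2, 11)
  (3, 13)
  (4, 7)
  (4, 11)
  (5, 12)
  (6, 1)
  (6, 5)
  (7, 9)
  (8, 1)
  (8, 6)
  (8, 12)
  (9, 8)
  (9, 13)
  (10, 0)
  (10, 13)
  (11, 5)
  (11, 11)
  (12, 1)
  (13, 6)
  (13, 10)
  (13, 13)
Total dead ends: 25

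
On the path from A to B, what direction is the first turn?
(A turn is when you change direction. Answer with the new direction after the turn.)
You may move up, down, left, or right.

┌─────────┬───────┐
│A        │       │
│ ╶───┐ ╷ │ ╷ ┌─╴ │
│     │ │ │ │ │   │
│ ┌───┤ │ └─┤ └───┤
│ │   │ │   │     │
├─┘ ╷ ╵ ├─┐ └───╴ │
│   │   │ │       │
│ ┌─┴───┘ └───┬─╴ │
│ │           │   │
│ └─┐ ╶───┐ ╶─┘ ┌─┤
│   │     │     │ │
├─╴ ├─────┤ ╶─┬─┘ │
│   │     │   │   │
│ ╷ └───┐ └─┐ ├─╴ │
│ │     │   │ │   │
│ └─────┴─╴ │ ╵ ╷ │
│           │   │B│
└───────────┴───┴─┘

Directions: right, right, right, right, down, down, right, down, right, right, right, down, left, down, left, left, down, right, down, down, right, up, right, down
First turn direction: down

Solution:

┌─────────┬───────┐
│A → → → ↓│       │
│ ╶───┐ ╷ │ ╷ ┌─╴ │
│     │ │↓│ │ │   │
│ ┌───┤ │ └─┤ └───┤
│ │   │ │↳ ↓│     │
├─┘ ╷ ╵ ├─┐ └───╴ │
│   │   │ │↳ → → ↓│
│ ┌─┴───┘ └───┬─╴ │
│ │           │↓ ↲│
│ └─┐ ╶───┐ ╶─┘ ┌─┤
│   │     │↓ ← ↲│ │
├─╴ ├─────┤ ╶─┬─┘ │
│   │     │↳ ↓│   │
│ ╷ └───┐ └─┐ ├─╴ │
│ │     │   │↓│↱ ↓│
│ └─────┴─╴ │ ╵ ╷ │
│           │↳ ↑│B│
└───────────┴───┴─┘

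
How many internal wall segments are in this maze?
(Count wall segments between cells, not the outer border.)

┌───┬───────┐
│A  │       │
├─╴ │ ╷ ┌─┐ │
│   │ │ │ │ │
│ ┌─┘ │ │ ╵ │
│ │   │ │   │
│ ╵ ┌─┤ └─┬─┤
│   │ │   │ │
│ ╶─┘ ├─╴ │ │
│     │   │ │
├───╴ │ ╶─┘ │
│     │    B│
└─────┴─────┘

Counting internal wall segments:
Total internal walls: 25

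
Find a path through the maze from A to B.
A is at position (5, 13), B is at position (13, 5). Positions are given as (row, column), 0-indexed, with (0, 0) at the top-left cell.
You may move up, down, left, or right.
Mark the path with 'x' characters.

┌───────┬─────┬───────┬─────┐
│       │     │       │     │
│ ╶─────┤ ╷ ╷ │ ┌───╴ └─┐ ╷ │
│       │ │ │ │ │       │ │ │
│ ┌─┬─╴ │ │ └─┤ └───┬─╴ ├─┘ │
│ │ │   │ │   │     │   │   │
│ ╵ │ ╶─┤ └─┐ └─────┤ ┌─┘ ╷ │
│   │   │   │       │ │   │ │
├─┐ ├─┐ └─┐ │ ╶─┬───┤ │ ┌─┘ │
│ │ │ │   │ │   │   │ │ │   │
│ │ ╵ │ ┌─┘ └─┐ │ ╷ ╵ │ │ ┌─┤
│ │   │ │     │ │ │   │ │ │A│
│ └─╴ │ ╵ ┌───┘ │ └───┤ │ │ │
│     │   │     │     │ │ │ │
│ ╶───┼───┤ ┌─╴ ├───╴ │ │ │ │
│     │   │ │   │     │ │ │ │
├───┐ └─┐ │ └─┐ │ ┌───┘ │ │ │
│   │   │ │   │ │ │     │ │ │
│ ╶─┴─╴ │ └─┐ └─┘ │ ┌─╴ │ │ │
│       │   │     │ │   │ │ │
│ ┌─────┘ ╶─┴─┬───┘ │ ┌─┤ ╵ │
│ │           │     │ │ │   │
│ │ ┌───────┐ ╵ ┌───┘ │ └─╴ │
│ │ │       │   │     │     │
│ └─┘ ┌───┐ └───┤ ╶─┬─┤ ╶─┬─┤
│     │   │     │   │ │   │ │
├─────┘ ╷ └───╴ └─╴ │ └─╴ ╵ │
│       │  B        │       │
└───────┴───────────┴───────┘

Finding the shortest path from (5, 13) to (13, 5):
Path length: 36 steps
Directions: down → down → down → down → down → left → up → up → up → up → up → up → right → up → up → left → down → left → down → down → down → down → down → down → left → down → down → left → left → down → right → down → left → left → left → left

Solution:

┌───────┬─────┬───────┬─────┐
│       │     │       │     │
│ ╶─────┤ ╷ ╷ │ ┌───╴ └─┐ ╷ │
│       │ │ │ │ │       │ │ │
│ ┌─┬─╴ │ │ └─┤ └───┬─╴ ├─┘ │
│ │ │   │ │   │     │   │x x│
│ ╵ │ ╶─┤ └─┐ └─────┤ ┌─┘ ╷ │
│   │   │   │       │ │x x│x│
├─┐ ├─┐ └─┐ │ ╶─┬───┤ │ ┌─┘ │
│ │ │ │   │ │   │   │ │x│x x│
│ │ ╵ │ ┌─┘ └─┐ │ ╷ ╵ │ │ ┌─┤
│ │   │ │     │ │ │   │x│x│A│
│ └─╴ │ ╵ ┌───┘ │ └───┤ │ │ │
│     │   │     │     │x│x│x│
│ ╶───┼───┤ ┌─╴ ├───╴ │ │ │ │
│     │   │ │   │     │x│x│x│
├───┐ └─┐ │ └─┐ │ ┌───┘ │ │ │
│   │   │ │   │ │ │    x│x│x│
│ ╶─┴─╴ │ └─┐ └─┘ │ ┌─╴ │ │ │
│       │   │     │ │x x│x│x│
│ ┌─────┘ ╶─┴─┬───┘ │ ┌─┤ ╵ │
│ │           │     │x│ │x x│
│ │ ┌───────┐ ╵ ┌───┘ │ └─╴ │
│ │ │       │   │x x x│     │
│ └─┘ ┌───┐ └───┤ ╶─┬─┤ ╶─┬─┤
│     │   │     │x x│ │   │ │
├─────┘ ╷ └───╴ └─╴ │ └─╴ ╵ │
│       │  B x x x x│       │
└───────┴───────────┴───────┘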